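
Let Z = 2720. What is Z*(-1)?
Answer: -2720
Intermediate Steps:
Z*(-1) = 2720*(-1) = -2720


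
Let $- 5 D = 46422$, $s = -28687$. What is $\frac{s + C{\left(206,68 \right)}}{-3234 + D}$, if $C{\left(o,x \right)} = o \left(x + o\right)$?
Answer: $- \frac{138785}{62592} \approx -2.2173$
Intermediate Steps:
$D = - \frac{46422}{5}$ ($D = \left(- \frac{1}{5}\right) 46422 = - \frac{46422}{5} \approx -9284.4$)
$C{\left(o,x \right)} = o \left(o + x\right)$
$\frac{s + C{\left(206,68 \right)}}{-3234 + D} = \frac{-28687 + 206 \left(206 + 68\right)}{-3234 - \frac{46422}{5}} = \frac{-28687 + 206 \cdot 274}{- \frac{62592}{5}} = \left(-28687 + 56444\right) \left(- \frac{5}{62592}\right) = 27757 \left(- \frac{5}{62592}\right) = - \frac{138785}{62592}$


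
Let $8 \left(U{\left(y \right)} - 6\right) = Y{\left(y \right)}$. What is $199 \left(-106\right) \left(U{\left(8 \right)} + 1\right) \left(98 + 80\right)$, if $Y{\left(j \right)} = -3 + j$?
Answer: $- \frac{57259663}{2} \approx -2.863 \cdot 10^{7}$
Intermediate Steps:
$U{\left(y \right)} = \frac{45}{8} + \frac{y}{8}$ ($U{\left(y \right)} = 6 + \frac{-3 + y}{8} = 6 + \left(- \frac{3}{8} + \frac{y}{8}\right) = \frac{45}{8} + \frac{y}{8}$)
$199 \left(-106\right) \left(U{\left(8 \right)} + 1\right) \left(98 + 80\right) = 199 \left(-106\right) \left(\left(\frac{45}{8} + \frac{1}{8} \cdot 8\right) + 1\right) \left(98 + 80\right) = - 21094 \left(\left(\frac{45}{8} + 1\right) + 1\right) 178 = - 21094 \left(\frac{53}{8} + 1\right) 178 = - 21094 \cdot \frac{61}{8} \cdot 178 = \left(-21094\right) \frac{5429}{4} = - \frac{57259663}{2}$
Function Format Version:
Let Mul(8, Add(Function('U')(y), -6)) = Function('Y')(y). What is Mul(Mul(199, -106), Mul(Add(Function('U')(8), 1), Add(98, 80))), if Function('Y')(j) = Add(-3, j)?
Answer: Rational(-57259663, 2) ≈ -2.8630e+7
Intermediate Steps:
Function('U')(y) = Add(Rational(45, 8), Mul(Rational(1, 8), y)) (Function('U')(y) = Add(6, Mul(Rational(1, 8), Add(-3, y))) = Add(6, Add(Rational(-3, 8), Mul(Rational(1, 8), y))) = Add(Rational(45, 8), Mul(Rational(1, 8), y)))
Mul(Mul(199, -106), Mul(Add(Function('U')(8), 1), Add(98, 80))) = Mul(Mul(199, -106), Mul(Add(Add(Rational(45, 8), Mul(Rational(1, 8), 8)), 1), Add(98, 80))) = Mul(-21094, Mul(Add(Add(Rational(45, 8), 1), 1), 178)) = Mul(-21094, Mul(Add(Rational(53, 8), 1), 178)) = Mul(-21094, Mul(Rational(61, 8), 178)) = Mul(-21094, Rational(5429, 4)) = Rational(-57259663, 2)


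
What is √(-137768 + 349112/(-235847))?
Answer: 4*I*√478953939758811/235847 ≈ 371.17*I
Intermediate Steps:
√(-137768 + 349112/(-235847)) = √(-137768 + 349112*(-1/235847)) = √(-137768 - 349112/235847) = √(-32492518608/235847) = 4*I*√478953939758811/235847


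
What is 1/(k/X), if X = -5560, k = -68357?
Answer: 5560/68357 ≈ 0.081338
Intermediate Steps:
1/(k/X) = 1/(-68357/(-5560)) = 1/(-68357*(-1/5560)) = 1/(68357/5560) = 5560/68357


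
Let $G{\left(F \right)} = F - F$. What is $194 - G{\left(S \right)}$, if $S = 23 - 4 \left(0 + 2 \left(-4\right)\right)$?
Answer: $194$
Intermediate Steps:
$S = 55$ ($S = 23 - 4 \left(0 - 8\right) = 23 - 4 \left(-8\right) = 23 - -32 = 23 + 32 = 55$)
$G{\left(F \right)} = 0$
$194 - G{\left(S \right)} = 194 - 0 = 194 + 0 = 194$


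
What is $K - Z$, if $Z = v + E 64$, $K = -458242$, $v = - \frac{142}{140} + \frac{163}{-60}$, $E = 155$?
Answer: $- \frac{196626473}{420} \approx -4.6816 \cdot 10^{5}$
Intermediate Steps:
$v = - \frac{1567}{420}$ ($v = \left(-142\right) \frac{1}{140} + 163 \left(- \frac{1}{60}\right) = - \frac{71}{70} - \frac{163}{60} = - \frac{1567}{420} \approx -3.731$)
$Z = \frac{4164833}{420}$ ($Z = - \frac{1567}{420} + 155 \cdot 64 = - \frac{1567}{420} + 9920 = \frac{4164833}{420} \approx 9916.3$)
$K - Z = -458242 - \frac{4164833}{420} = - \frac{196626473}{420}$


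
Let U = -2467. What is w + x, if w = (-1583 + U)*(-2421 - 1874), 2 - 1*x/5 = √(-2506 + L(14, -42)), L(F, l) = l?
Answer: 17394760 - 70*I*√13 ≈ 1.7395e+7 - 252.39*I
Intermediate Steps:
x = 10 - 70*I*√13 (x = 10 - 5*√(-2506 - 42) = 10 - 70*I*√13 ≈ 10.0 - 252.39*I)
w = 17394750 (w = (-1583 - 2467)*(-2421 - 1874) = -4050*(-4295) = 17394750)
w + x = 17394750 + (10 - 70*I*√13) = 17394760 - 70*I*√13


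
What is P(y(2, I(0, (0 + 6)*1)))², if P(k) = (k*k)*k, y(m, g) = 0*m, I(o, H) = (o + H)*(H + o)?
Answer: 0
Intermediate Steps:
I(o, H) = (H + o)² (I(o, H) = (H + o)*(H + o) = (H + o)²)
y(m, g) = 0
P(k) = k³ (P(k) = k²*k = k³)
P(y(2, I(0, (0 + 6)*1)))² = (0³)² = 0² = 0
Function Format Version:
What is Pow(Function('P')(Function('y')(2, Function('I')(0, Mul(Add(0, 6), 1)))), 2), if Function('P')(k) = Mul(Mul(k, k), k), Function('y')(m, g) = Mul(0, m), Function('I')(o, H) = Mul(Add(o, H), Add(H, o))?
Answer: 0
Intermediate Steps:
Function('I')(o, H) = Pow(Add(H, o), 2) (Function('I')(o, H) = Mul(Add(H, o), Add(H, o)) = Pow(Add(H, o), 2))
Function('y')(m, g) = 0
Function('P')(k) = Pow(k, 3) (Function('P')(k) = Mul(Pow(k, 2), k) = Pow(k, 3))
Pow(Function('P')(Function('y')(2, Function('I')(0, Mul(Add(0, 6), 1)))), 2) = Pow(Pow(0, 3), 2) = Pow(0, 2) = 0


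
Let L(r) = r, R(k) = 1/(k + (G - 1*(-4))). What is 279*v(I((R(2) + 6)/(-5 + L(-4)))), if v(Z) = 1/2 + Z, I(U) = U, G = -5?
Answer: -155/2 ≈ -77.500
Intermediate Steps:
R(k) = 1/(-1 + k) (R(k) = 1/(k + (-5 - 1*(-4))) = 1/(k + (-5 + 4)) = 1/(k - 1) = 1/(-1 + k))
v(Z) = ½ + Z
279*v(I((R(2) + 6)/(-5 + L(-4)))) = 279*(½ + (1/(-1 + 2) + 6)/(-5 - 4)) = 279*(½ + (1/1 + 6)/(-9)) = 279*(½ + (1 + 6)*(-⅑)) = 279*(½ + 7*(-⅑)) = 279*(½ - 7/9) = 279*(-5/18) = -155/2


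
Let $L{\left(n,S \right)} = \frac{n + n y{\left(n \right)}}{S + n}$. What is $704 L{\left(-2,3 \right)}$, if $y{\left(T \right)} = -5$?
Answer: $5632$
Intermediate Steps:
$L{\left(n,S \right)} = - \frac{4 n}{S + n}$ ($L{\left(n,S \right)} = \frac{n + n \left(-5\right)}{S + n} = \frac{n - 5 n}{S + n} = \frac{\left(-4\right) n}{S + n} = - \frac{4 n}{S + n}$)
$704 L{\left(-2,3 \right)} = 704 \left(\left(-4\right) \left(-2\right) \frac{1}{3 - 2}\right) = 704 \left(\left(-4\right) \left(-2\right) 1^{-1}\right) = 704 \left(\left(-4\right) \left(-2\right) 1\right) = 704 \cdot 8 = 5632$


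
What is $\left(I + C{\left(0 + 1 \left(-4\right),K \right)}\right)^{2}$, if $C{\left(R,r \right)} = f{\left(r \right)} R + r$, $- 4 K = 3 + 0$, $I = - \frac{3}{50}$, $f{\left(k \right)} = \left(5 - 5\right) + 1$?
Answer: $\frac{231361}{10000} \approx 23.136$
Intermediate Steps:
$f{\left(k \right)} = 1$ ($f{\left(k \right)} = 0 + 1 = 1$)
$I = - \frac{3}{50}$ ($I = \left(-3\right) \frac{1}{50} = - \frac{3}{50} \approx -0.06$)
$K = - \frac{3}{4}$ ($K = - \frac{3 + 0}{4} = \left(- \frac{1}{4}\right) 3 = - \frac{3}{4} \approx -0.75$)
$C{\left(R,r \right)} = R + r$ ($C{\left(R,r \right)} = 1 R + r = R + r$)
$\left(I + C{\left(0 + 1 \left(-4\right),K \right)}\right)^{2} = \left(- \frac{3}{50} + \left(\left(0 + 1 \left(-4\right)\right) - \frac{3}{4}\right)\right)^{2} = \left(- \frac{3}{50} + \left(\left(0 - 4\right) - \frac{3}{4}\right)\right)^{2} = \left(- \frac{3}{50} - \frac{19}{4}\right)^{2} = \left(- \frac{481}{100}\right)^{2} = \frac{231361}{10000}$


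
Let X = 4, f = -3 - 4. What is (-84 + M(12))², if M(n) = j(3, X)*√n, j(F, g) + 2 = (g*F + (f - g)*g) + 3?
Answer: 18588 + 10416*√3 ≈ 36629.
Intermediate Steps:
f = -7
j(F, g) = 1 + F*g + g*(-7 - g) (j(F, g) = -2 + ((g*F + (-7 - g)*g) + 3) = -2 + ((F*g + g*(-7 - g)) + 3) = -2 + (3 + F*g + g*(-7 - g)) = 1 + F*g + g*(-7 - g))
M(n) = -31*√n (M(n) = (1 - 1*4² - 7*4 + 3*4)*√n = (1 - 1*16 - 28 + 12)*√n = (1 - 16 - 28 + 12)*√n = -31*√n)
(-84 + M(12))² = (-84 - 62*√3)²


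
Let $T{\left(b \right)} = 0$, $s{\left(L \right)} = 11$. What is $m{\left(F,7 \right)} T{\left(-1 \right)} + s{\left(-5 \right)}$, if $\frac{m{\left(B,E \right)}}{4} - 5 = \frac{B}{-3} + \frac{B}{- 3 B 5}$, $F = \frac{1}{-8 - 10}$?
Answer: $11$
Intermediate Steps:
$F = - \frac{1}{18}$ ($F = \frac{1}{-18} = - \frac{1}{18} \approx -0.055556$)
$m{\left(B,E \right)} = \frac{296}{15} - \frac{4 B}{3}$ ($m{\left(B,E \right)} = 20 + 4 \left(\frac{B}{-3} + \frac{B}{- 3 B 5}\right) = 20 + 4 \left(B \left(- \frac{1}{3}\right) + \frac{B}{\left(-15\right) B}\right) = 20 + 4 \left(- \frac{B}{3} + B \left(- \frac{1}{15 B}\right)\right) = 20 + 4 \left(- \frac{B}{3} - \frac{1}{15}\right) = 20 + 4 \left(- \frac{1}{15} - \frac{B}{3}\right) = 20 - \left(\frac{4}{15} + \frac{4 B}{3}\right) = \frac{296}{15} - \frac{4 B}{3}$)
$m{\left(F,7 \right)} T{\left(-1 \right)} + s{\left(-5 \right)} = \left(\frac{296}{15} - - \frac{2}{27}\right) 0 + 11 = \left(\frac{296}{15} + \frac{2}{27}\right) 0 + 11 = \frac{2674}{135} \cdot 0 + 11 = 0 + 11 = 11$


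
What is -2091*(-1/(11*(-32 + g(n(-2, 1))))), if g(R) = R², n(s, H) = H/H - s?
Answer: -2091/253 ≈ -8.2648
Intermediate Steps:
n(s, H) = 1 - s
-2091*(-1/(11*(-32 + g(n(-2, 1))))) = -2091*(-1/(11*(-32 + (1 - 1*(-2))²))) = -2091*(-1/(11*(-32 + (1 + 2)²))) = -2091*(-1/(11*(-32 + 3²))) = -2091*(-1/(11*(-32 + 9))) = -2091/((-23*(-11))) = -2091/253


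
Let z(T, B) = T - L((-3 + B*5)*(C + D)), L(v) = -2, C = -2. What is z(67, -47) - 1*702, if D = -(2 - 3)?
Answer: -633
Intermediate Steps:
D = 1 (D = -1*(-1) = 1)
z(T, B) = 2 + T (z(T, B) = T - 1*(-2) = T + 2 = 2 + T)
z(67, -47) - 1*702 = (2 + 67) - 1*702 = 69 - 702 = -633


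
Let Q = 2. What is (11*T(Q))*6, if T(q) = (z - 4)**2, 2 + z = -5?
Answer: 7986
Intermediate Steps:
z = -7 (z = -2 - 5 = -7)
T(q) = 121 (T(q) = (-7 - 4)**2 = (-11)**2 = 121)
(11*T(Q))*6 = (11*121)*6 = 1331*6 = 7986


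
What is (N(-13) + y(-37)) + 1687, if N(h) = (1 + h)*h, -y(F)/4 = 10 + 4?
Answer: 1787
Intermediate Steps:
y(F) = -56 (y(F) = -4*(10 + 4) = -4*14 = -56)
N(h) = h*(1 + h)
(N(-13) + y(-37)) + 1687 = (-13*(1 - 13) - 56) + 1687 = (-13*(-12) - 56) + 1687 = (156 - 56) + 1687 = 100 + 1687 = 1787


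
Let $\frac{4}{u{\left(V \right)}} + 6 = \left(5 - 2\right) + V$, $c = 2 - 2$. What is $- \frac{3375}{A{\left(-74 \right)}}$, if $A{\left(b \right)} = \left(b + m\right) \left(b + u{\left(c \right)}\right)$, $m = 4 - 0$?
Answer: $- \frac{2025}{3164} \approx -0.64001$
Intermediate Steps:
$c = 0$ ($c = 2 - 2 = 0$)
$u{\left(V \right)} = \frac{4}{-3 + V}$ ($u{\left(V \right)} = \frac{4}{-6 + \left(\left(5 - 2\right) + V\right)} = \frac{4}{-6 + \left(3 + V\right)} = \frac{4}{-3 + V}$)
$m = 4$ ($m = 4 + 0 = 4$)
$A{\left(b \right)} = \left(4 + b\right) \left(- \frac{4}{3} + b\right)$ ($A{\left(b \right)} = \left(b + 4\right) \left(b + \frac{4}{-3 + 0}\right) = \left(4 + b\right) \left(b + \frac{4}{-3}\right) = \left(4 + b\right) \left(b + 4 \left(- \frac{1}{3}\right)\right) = \left(4 + b\right) \left(b - \frac{4}{3}\right) = \left(4 + b\right) \left(- \frac{4}{3} + b\right)$)
$- \frac{3375}{A{\left(-74 \right)}} = - \frac{3375}{- \frac{16}{3} + \left(-74\right)^{2} + \frac{8}{3} \left(-74\right)} = - \frac{3375}{- \frac{16}{3} + 5476 - \frac{592}{3}} = - \frac{3375}{\frac{15820}{3}} = \left(-3375\right) \frac{3}{15820} = - \frac{2025}{3164}$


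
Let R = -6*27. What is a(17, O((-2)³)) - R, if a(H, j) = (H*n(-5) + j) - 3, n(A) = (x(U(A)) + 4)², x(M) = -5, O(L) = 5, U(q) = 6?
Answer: 181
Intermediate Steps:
n(A) = 1 (n(A) = (-5 + 4)² = (-1)² = 1)
a(H, j) = -3 + H + j (a(H, j) = (H*1 + j) - 3 = (H + j) - 3 = -3 + H + j)
R = -162
a(17, O((-2)³)) - R = (-3 + 17 + 5) - 1*(-162) = 19 + 162 = 181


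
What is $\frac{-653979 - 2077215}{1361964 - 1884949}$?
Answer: $\frac{2731194}{522985} \approx 5.2223$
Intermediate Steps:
$\frac{-653979 - 2077215}{1361964 - 1884949} = - \frac{2731194}{1361964 - 1884949} = - \frac{2731194}{-522985} = \left(-2731194\right) \left(- \frac{1}{522985}\right) = \frac{2731194}{522985}$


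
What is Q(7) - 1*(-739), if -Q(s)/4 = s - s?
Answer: 739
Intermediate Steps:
Q(s) = 0 (Q(s) = -4*(s - s) = -4*0 = 0)
Q(7) - 1*(-739) = 0 - 1*(-739) = 0 + 739 = 739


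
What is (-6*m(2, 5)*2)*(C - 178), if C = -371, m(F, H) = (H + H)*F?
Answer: 131760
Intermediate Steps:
m(F, H) = 2*F*H (m(F, H) = (2*H)*F = 2*F*H)
(-6*m(2, 5)*2)*(C - 178) = (-12*2*5*2)*(-371 - 178) = (-6*20*2)*(-549) = -120*2*(-549) = -240*(-549) = 131760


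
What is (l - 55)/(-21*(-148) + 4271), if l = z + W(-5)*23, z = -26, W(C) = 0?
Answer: -81/7379 ≈ -0.010977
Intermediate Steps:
l = -26 (l = -26 + 0*23 = -26 + 0 = -26)
(l - 55)/(-21*(-148) + 4271) = (-26 - 55)/(-21*(-148) + 4271) = -81/(3108 + 4271) = -81/7379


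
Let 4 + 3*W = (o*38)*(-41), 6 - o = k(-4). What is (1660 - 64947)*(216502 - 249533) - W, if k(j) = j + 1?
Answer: 6271312717/3 ≈ 2.0904e+9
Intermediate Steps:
k(j) = 1 + j
o = 9 (o = 6 - (1 - 4) = 6 - 1*(-3) = 6 + 3 = 9)
W = -14026/3 (W = -4/3 + ((9*38)*(-41))/3 = -4/3 + (342*(-41))/3 = -4/3 + (⅓)*(-14022) = -4/3 - 4674 = -14026/3 ≈ -4675.3)
(1660 - 64947)*(216502 - 249533) - W = (1660 - 64947)*(216502 - 249533) - 1*(-14026/3) = -63287*(-33031) + 14026/3 = 2090432897 + 14026/3 = 6271312717/3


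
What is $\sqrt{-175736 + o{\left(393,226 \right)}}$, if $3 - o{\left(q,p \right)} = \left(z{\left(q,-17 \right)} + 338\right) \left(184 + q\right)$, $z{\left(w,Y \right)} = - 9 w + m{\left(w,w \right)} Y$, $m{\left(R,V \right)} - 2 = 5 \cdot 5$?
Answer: $\sqrt{1934933} \approx 1391.0$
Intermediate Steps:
$m{\left(R,V \right)} = 27$ ($m{\left(R,V \right)} = 2 + 5 \cdot 5 = 2 + 25 = 27$)
$z{\left(w,Y \right)} = - 9 w + 27 Y$
$o{\left(q,p \right)} = 3 - \left(-121 - 9 q\right) \left(184 + q\right)$ ($o{\left(q,p \right)} = 3 - \left(\left(- 9 q + 27 \left(-17\right)\right) + 338\right) \left(184 + q\right) = 3 - \left(\left(- 9 q - 459\right) + 338\right) \left(184 + q\right) = 3 - \left(\left(-459 - 9 q\right) + 338\right) \left(184 + q\right) = 3 - \left(-121 - 9 q\right) \left(184 + q\right)$)
$\sqrt{-175736 + o{\left(393,226 \right)}} = \sqrt{-175736 + \left(22267 + 9 \cdot 393^{2} + 1777 \cdot 393\right)} = \sqrt{-175736 + \left(22267 + 9 \cdot 154449 + 698361\right)} = \sqrt{-175736 + \left(22267 + 1390041 + 698361\right)} = \sqrt{-175736 + 2110669} = \sqrt{1934933}$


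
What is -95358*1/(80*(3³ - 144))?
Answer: 15893/1560 ≈ 10.188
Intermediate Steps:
-95358*1/(80*(3³ - 144)) = -95358*1/(80*(27 - 144)) = -95358/(80*(-117)) = -95358/(-9360) = -95358*(-1/9360) = 15893/1560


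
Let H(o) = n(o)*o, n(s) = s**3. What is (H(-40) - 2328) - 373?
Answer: 2557299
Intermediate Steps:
H(o) = o**4 (H(o) = o**3*o = o**4)
(H(-40) - 2328) - 373 = ((-40)**4 - 2328) - 373 = (2560000 - 2328) - 373 = 2557672 - 373 = 2557299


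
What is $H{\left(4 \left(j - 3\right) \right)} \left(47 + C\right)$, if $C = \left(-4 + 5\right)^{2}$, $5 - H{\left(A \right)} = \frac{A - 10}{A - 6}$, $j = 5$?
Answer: $288$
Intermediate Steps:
$H{\left(A \right)} = 5 - \frac{-10 + A}{-6 + A}$ ($H{\left(A \right)} = 5 - \frac{A - 10}{A - 6} = 5 - \frac{-10 + A}{-6 + A}$)
$C = 1$ ($C = 1^{2} = 1$)
$H{\left(4 \left(j - 3\right) \right)} \left(47 + C\right) = \frac{4 \left(-5 + 4 \left(5 - 3\right)\right)}{-6 + 4 \left(5 - 3\right)} \left(47 + 1\right) = \frac{4 \left(-5 + 4 \cdot 2\right)}{-6 + 4 \cdot 2} \cdot 48 = \frac{4 \left(-5 + 8\right)}{-6 + 8} \cdot 48 = 4 \cdot \frac{1}{2} \cdot 3 \cdot 48 = 6 \cdot 48 = 288$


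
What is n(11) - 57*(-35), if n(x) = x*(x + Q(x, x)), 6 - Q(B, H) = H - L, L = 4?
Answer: 2105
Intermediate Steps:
Q(B, H) = 10 - H (Q(B, H) = 6 - (H - 1*4) = 6 - (H - 4) = 6 - (-4 + H) = 6 + (4 - H) = 10 - H)
n(x) = 10*x (n(x) = x*(x + (10 - x)) = x*10 = 10*x)
n(11) - 57*(-35) = 10*11 - 57*(-35) = 110 + 1995 = 2105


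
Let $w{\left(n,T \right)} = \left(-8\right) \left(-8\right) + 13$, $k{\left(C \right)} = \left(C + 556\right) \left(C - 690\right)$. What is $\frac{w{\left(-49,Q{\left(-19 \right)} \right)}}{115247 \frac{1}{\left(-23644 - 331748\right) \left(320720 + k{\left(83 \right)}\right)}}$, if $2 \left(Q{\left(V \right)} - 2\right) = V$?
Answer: $\frac{167059472832}{10477} \approx 1.5945 \cdot 10^{7}$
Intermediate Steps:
$k{\left(C \right)} = \left(-690 + C\right) \left(556 + C\right)$ ($k{\left(C \right)} = \left(556 + C\right) \left(-690 + C\right) = \left(-690 + C\right) \left(556 + C\right)$)
$Q{\left(V \right)} = 2 + \frac{V}{2}$
$w{\left(n,T \right)} = 77$ ($w{\left(n,T \right)} = 64 + 13 = 77$)
$\frac{w{\left(-49,Q{\left(-19 \right)} \right)}}{115247 \frac{1}{\left(-23644 - 331748\right) \left(320720 + k{\left(83 \right)}\right)}} = \frac{77}{115247 \frac{1}{\left(-23644 - 331748\right) \left(320720 - \left(394762 - 6889\right)\right)}} = \frac{77}{115247 \frac{1}{\left(-355392\right) \left(320720 - 387873\right)}} = \frac{77}{115247 \frac{1}{\left(-355392\right) \left(-67153\right)}} = \frac{77}{115247 \cdot \frac{1}{23865638976}} = \frac{77}{\frac{115247}{23865638976}} = 77 \cdot \frac{23865638976}{115247} = \frac{167059472832}{10477}$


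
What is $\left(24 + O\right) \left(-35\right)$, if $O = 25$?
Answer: $-1715$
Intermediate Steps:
$\left(24 + O\right) \left(-35\right) = \left(24 + 25\right) \left(-35\right) = 49 \left(-35\right) = -1715$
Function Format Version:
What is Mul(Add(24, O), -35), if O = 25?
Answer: -1715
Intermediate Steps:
Mul(Add(24, O), -35) = Mul(Add(24, 25), -35) = Mul(49, -35) = -1715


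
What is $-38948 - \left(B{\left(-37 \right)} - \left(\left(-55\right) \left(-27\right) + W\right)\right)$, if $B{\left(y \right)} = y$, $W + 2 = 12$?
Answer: $-37416$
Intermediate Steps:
$W = 10$ ($W = -2 + 12 = 10$)
$-38948 - \left(B{\left(-37 \right)} - \left(\left(-55\right) \left(-27\right) + W\right)\right) = -38948 - \left(-37 - \left(\left(-55\right) \left(-27\right) + 10\right)\right) = -38948 - \left(-37 - \left(1485 + 10\right)\right) = -38948 - \left(-37 - 1495\right) = -38948 - -1532 = -38948 + 1532 = -37416$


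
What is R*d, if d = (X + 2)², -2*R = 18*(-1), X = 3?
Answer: 225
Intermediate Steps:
R = 9 (R = -9*(-1) = -½*(-18) = 9)
d = 25 (d = (3 + 2)² = 5² = 25)
R*d = 9*25 = 225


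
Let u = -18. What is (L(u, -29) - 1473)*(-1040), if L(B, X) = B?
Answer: 1550640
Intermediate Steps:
(L(u, -29) - 1473)*(-1040) = (-18 - 1473)*(-1040) = -1491*(-1040) = 1550640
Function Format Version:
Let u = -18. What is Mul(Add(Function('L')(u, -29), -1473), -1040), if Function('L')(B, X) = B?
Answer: 1550640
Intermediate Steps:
Mul(Add(Function('L')(u, -29), -1473), -1040) = Mul(Add(-18, -1473), -1040) = Mul(-1491, -1040) = 1550640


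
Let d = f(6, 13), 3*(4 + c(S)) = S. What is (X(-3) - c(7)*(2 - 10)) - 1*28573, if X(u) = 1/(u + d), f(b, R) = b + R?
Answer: -1372141/48 ≈ -28586.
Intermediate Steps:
c(S) = -4 + S/3
f(b, R) = R + b
d = 19 (d = 13 + 6 = 19)
X(u) = 1/(19 + u) (X(u) = 1/(u + 19) = 1/(19 + u))
(X(-3) - c(7)*(2 - 10)) - 1*28573 = (1/(19 - 3) - (-4 + (⅓)*7)*(2 - 10)) - 1*28573 = (1/16 - (-4 + 7/3)*(-8)) - 28573 = (1/16 - (-5)*(-8)/3) - 28573 = (1/16 - 1*40/3) - 28573 = (1/16 - 40/3) - 28573 = -637/48 - 28573 = -1372141/48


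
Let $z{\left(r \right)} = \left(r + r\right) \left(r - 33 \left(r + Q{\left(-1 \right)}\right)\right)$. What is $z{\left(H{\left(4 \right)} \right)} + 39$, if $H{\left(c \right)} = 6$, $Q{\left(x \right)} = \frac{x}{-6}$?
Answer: $-2331$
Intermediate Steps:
$Q{\left(x \right)} = - \frac{x}{6}$ ($Q{\left(x \right)} = x \left(- \frac{1}{6}\right) = - \frac{x}{6}$)
$z{\left(r \right)} = 2 r \left(- \frac{11}{2} - 32 r\right)$ ($z{\left(r \right)} = \left(r + r\right) \left(r - 33 \left(r - - \frac{1}{6}\right)\right) = 2 r \left(r - 33 \left(r + \frac{1}{6}\right)\right) = 2 r \left(r - 33 \left(\frac{1}{6} + r\right)\right) = 2 r \left(r - \left(\frac{11}{2} + 33 r\right)\right) = 2 r \left(- \frac{11}{2} - 32 r\right)$)
$z{\left(H{\left(4 \right)} \right)} + 39 = \left(-1\right) 6 \left(11 + 64 \cdot 6\right) + 39 = \left(-1\right) 6 \left(11 + 384\right) + 39 = \left(-1\right) 6 \cdot 395 + 39 = -2370 + 39 = -2331$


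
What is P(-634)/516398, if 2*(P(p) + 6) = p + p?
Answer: -320/258199 ≈ -0.0012394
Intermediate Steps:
P(p) = -6 + p (P(p) = -6 + (p + p)/2 = -6 + (2*p)/2 = -6 + p)
P(-634)/516398 = (-6 - 634)/516398 = -640*1/516398 = -320/258199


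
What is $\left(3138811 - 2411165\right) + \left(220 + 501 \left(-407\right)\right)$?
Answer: $523959$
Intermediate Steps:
$\left(3138811 - 2411165\right) + \left(220 + 501 \left(-407\right)\right) = 727646 + \left(220 - 203907\right) = 727646 - 203687 = 523959$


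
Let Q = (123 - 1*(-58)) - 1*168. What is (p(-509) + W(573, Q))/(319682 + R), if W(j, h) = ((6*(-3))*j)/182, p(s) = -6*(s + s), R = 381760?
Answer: 183557/21277074 ≈ 0.0086270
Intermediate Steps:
p(s) = -12*s
Q = 13 (Q = (123 + 58) - 168 = 181 - 168 = 13)
W(j, h) = -9*j/91 (W(j, h) = -18*j*(1/182) = -9*j/91)
(p(-509) + W(573, Q))/(319682 + R) = (-12*(-509) - 9/91*573)/(319682 + 381760) = (6108 - 5157/91)/701442 = (550671/91)*(1/701442) = 183557/21277074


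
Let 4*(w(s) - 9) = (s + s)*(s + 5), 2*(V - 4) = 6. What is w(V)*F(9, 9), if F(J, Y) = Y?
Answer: 459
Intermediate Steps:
V = 7 (V = 4 + (1/2)*6 = 4 + 3 = 7)
w(s) = 9 + s*(5 + s)/2 (w(s) = 9 + ((s + s)*(s + 5))/4 = 9 + ((2*s)*(5 + s))/4 = 9 + (2*s*(5 + s))/4 = 9 + s*(5 + s)/2)
w(V)*F(9, 9) = (9 + (1/2)*7**2 + (5/2)*7)*9 = (9 + (1/2)*49 + 35/2)*9 = (9 + 49/2 + 35/2)*9 = 51*9 = 459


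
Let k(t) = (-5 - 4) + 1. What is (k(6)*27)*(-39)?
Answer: 8424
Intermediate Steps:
k(t) = -8 (k(t) = -9 + 1 = -8)
(k(6)*27)*(-39) = -8*27*(-39) = -216*(-39) = 8424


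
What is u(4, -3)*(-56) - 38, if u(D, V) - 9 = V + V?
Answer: -206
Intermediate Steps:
u(D, V) = 9 + 2*V (u(D, V) = 9 + (V + V) = 9 + 2*V)
u(4, -3)*(-56) - 38 = (9 + 2*(-3))*(-56) - 38 = (9 - 6)*(-56) - 38 = 3*(-56) - 38 = -168 - 38 = -206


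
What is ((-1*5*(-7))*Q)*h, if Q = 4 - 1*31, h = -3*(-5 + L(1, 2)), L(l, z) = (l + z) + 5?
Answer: 8505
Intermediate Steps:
L(l, z) = 5 + l + z
h = -9 (h = -3*(-5 + (5 + 1 + 2)) = -3*(-5 + 8) = -3*3 = -9)
Q = -27 (Q = 4 - 31 = -27)
((-1*5*(-7))*Q)*h = ((-1*5*(-7))*(-27))*(-9) = (-5*(-7)*(-27))*(-9) = (35*(-27))*(-9) = -945*(-9) = 8505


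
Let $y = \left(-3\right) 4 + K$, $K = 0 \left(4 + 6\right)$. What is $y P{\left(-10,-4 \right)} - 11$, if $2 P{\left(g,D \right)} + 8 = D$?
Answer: $61$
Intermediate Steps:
$P{\left(g,D \right)} = -4 + \frac{D}{2}$
$K = 0$ ($K = 0 \cdot 10 = 0$)
$y = -12$ ($y = \left(-3\right) 4 + 0 = -12 + 0 = -12$)
$y P{\left(-10,-4 \right)} - 11 = - 12 \left(-4 + \frac{1}{2} \left(-4\right)\right) - 11 = - 12 \left(-4 - 2\right) - 11 = \left(-12\right) \left(-6\right) - 11 = 72 - 11 = 61$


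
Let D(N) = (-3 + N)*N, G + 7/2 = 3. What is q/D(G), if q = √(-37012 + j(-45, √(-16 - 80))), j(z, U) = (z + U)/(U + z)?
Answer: 52*I*√219/7 ≈ 109.93*I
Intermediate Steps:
G = -½ (G = -7/2 + 3 = -½ ≈ -0.50000)
D(N) = N*(-3 + N)
j(z, U) = 1 (j(z, U) = (U + z)/(U + z) = 1)
q = 13*I*√219 (q = √(-37012 + 1) = √(-37011) = 13*I*√219 ≈ 192.38*I)
q/D(G) = (13*I*√219)/((-(-3 - ½)/2)) = (13*I*√219)/((-½*(-7/2))) = (13*I*√219)/(7/4) = (13*I*√219)*(4/7) = 52*I*√219/7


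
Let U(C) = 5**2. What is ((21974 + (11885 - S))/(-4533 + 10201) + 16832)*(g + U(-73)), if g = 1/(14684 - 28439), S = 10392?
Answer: 5469157959897/12993890 ≈ 4.2090e+5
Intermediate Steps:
g = -1/13755 (g = 1/(-13755) = -1/13755 ≈ -7.2701e-5)
U(C) = 25
((21974 + (11885 - S))/(-4533 + 10201) + 16832)*(g + U(-73)) = ((21974 + (11885 - 1*10392))/(-4533 + 10201) + 16832)*(-1/13755 + 25) = ((21974 + (11885 - 10392))/5668 + 16832)*(343874/13755) = ((21974 + 1493)*(1/5668) + 16832)*(343874/13755) = (23467*(1/5668) + 16832)*(343874/13755) = (23467/5668 + 16832)*(343874/13755) = (95427243/5668)*(343874/13755) = 5469157959897/12993890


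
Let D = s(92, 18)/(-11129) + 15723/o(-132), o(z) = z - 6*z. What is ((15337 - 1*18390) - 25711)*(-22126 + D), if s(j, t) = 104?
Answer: 389137741066161/612095 ≈ 6.3575e+8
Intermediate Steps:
o(z) = -5*z
D = 58304209/2448380 (D = 104/(-11129) + 15723/((-5*(-132))) = 104*(-1/11129) + 15723/660 = -104/11129 + 15723*(1/660) = -104/11129 + 5241/220 = 58304209/2448380 ≈ 23.813)
((15337 - 1*18390) - 25711)*(-22126 + D) = ((15337 - 1*18390) - 25711)*(-22126 + 58304209/2448380) = ((15337 - 18390) - 25711)*(-54114551671/2448380) = (-3053 - 25711)*(-54114551671/2448380) = -28764*(-54114551671/2448380) = 389137741066161/612095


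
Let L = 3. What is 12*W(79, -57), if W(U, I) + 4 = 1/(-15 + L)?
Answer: -49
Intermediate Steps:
W(U, I) = -49/12 (W(U, I) = -4 + 1/(-15 + 3) = -4 + 1/(-12) = -4 - 1/12 = -49/12)
12*W(79, -57) = 12*(-49/12) = -49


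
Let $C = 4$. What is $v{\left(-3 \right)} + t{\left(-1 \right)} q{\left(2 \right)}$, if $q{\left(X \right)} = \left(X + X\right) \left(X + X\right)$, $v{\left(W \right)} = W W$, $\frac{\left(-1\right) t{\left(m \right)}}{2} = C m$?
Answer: $137$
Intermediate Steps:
$t{\left(m \right)} = - 8 m$ ($t{\left(m \right)} = - 2 \cdot 4 m = - 8 m$)
$v{\left(W \right)} = W^{2}$
$q{\left(X \right)} = 4 X^{2}$ ($q{\left(X \right)} = 2 X 2 X = 4 X^{2}$)
$v{\left(-3 \right)} + t{\left(-1 \right)} q{\left(2 \right)} = \left(-3\right)^{2} + \left(-8\right) \left(-1\right) 4 \cdot 2^{2} = 9 + 8 \cdot 4 \cdot 4 = 9 + 8 \cdot 16 = 9 + 128 = 137$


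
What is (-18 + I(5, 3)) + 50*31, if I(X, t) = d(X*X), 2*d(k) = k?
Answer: 3089/2 ≈ 1544.5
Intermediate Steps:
d(k) = k/2
I(X, t) = X²/2 (I(X, t) = (X*X)/2 = X²/2)
(-18 + I(5, 3)) + 50*31 = (-18 + (½)*5²) + 50*31 = (-18 + (½)*25) + 1550 = (-18 + 25/2) + 1550 = -11/2 + 1550 = 3089/2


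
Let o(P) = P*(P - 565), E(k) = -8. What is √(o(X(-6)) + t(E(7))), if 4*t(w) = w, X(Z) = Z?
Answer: 4*√214 ≈ 58.515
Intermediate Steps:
t(w) = w/4
o(P) = P*(-565 + P)
√(o(X(-6)) + t(E(7))) = √(-6*(-565 - 6) + (¼)*(-8)) = √(-6*(-571) - 2) = √(3426 - 2) = √3424 = 4*√214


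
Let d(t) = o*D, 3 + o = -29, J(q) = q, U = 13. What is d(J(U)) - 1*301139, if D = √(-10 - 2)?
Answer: -301139 - 64*I*√3 ≈ -3.0114e+5 - 110.85*I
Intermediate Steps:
o = -32 (o = -3 - 29 = -32)
D = 2*I*√3 (D = √(-12) = 2*I*√3 ≈ 3.4641*I)
d(t) = -64*I*√3
d(J(U)) - 1*301139 = -64*I*√3 - 1*301139 = -64*I*√3 - 301139 = -301139 - 64*I*√3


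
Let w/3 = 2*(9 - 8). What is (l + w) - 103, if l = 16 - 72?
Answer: -153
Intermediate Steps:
l = -56
w = 6 (w = 3*(2*(9 - 8)) = 3*(2*1) = 3*2 = 6)
(l + w) - 103 = (-56 + 6) - 103 = -50 - 103 = -153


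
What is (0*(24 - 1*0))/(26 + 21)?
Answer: 0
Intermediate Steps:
(0*(24 - 1*0))/(26 + 21) = (0*(24 + 0))/47 = (0*24)*(1/47) = 0*(1/47) = 0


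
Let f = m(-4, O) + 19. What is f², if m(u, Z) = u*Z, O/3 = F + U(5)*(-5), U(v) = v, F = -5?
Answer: 143641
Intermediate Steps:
O = -90 (O = 3*(-5 + 5*(-5)) = 3*(-5 - 25) = 3*(-30) = -90)
m(u, Z) = Z*u
f = 379 (f = -90*(-4) + 19 = 360 + 19 = 379)
f² = 379² = 143641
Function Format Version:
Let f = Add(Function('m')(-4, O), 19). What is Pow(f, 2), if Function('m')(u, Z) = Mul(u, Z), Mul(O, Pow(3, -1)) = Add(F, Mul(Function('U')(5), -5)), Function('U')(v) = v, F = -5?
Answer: 143641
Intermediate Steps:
O = -90 (O = Mul(3, Add(-5, Mul(5, -5))) = Mul(3, Add(-5, -25)) = Mul(3, -30) = -90)
Function('m')(u, Z) = Mul(Z, u)
f = 379 (f = Add(Mul(-90, -4), 19) = Add(360, 19) = 379)
Pow(f, 2) = Pow(379, 2) = 143641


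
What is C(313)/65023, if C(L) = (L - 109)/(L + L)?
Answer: 102/20352199 ≈ 5.0117e-6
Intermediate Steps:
C(L) = (-109 + L)/(2*L) (C(L) = (-109 + L)/((2*L)) = (-109 + L)*(1/(2*L)) = (-109 + L)/(2*L))
C(313)/65023 = ((½)*(-109 + 313)/313)/65023 = ((½)*(1/313)*204)*(1/65023) = (102/313)*(1/65023) = 102/20352199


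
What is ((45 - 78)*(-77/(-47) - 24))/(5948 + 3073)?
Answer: 11561/141329 ≈ 0.081802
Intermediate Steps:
((45 - 78)*(-77/(-47) - 24))/(5948 + 3073) = (-33*(-77*(-1/47) - 24))/9021 = (-33*(77/47 - 24))/9021 = (-33*(-1051/47))/9021 = (1/9021)*(34683/47) = 11561/141329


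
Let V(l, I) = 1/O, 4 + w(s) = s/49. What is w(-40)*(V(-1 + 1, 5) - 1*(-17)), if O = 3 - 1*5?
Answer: -3894/49 ≈ -79.469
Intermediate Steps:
w(s) = -4 + s/49
O = -2 (O = 3 - 5 = -2)
V(l, I) = -½ (V(l, I) = 1/(-2) = -½)
w(-40)*(V(-1 + 1, 5) - 1*(-17)) = (-4 + (1/49)*(-40))*(-½ - 1*(-17)) = (-4 - 40/49)*(-½ + 17) = -236/49*33/2 = -3894/49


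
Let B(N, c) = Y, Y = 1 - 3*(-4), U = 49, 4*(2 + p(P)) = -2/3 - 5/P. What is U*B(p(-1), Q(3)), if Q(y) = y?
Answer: 637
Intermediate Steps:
p(P) = -13/6 - 5/(4*P) (p(P) = -2 + (-2/3 - 5/P)/4 = -2 + (-2*⅓ - 5/P)/4 = -2 + (-⅔ - 5/P)/4 = -2 + (-⅙ - 5/(4*P)) = -13/6 - 5/(4*P))
Y = 13 (Y = 1 + 12 = 13)
B(N, c) = 13
U*B(p(-1), Q(3)) = 49*13 = 637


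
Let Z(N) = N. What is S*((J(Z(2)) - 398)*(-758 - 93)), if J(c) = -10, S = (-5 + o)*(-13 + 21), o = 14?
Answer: 24998976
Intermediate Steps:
S = 72 (S = (-5 + 14)*(-13 + 21) = 9*8 = 72)
S*((J(Z(2)) - 398)*(-758 - 93)) = 72*((-10 - 398)*(-758 - 93)) = 72*(-408*(-851)) = 72*347208 = 24998976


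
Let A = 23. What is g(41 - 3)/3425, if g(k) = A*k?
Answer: 874/3425 ≈ 0.25518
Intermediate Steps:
g(k) = 23*k
g(41 - 3)/3425 = (23*(41 - 3))/3425 = (23*38)*(1/3425) = 874*(1/3425) = 874/3425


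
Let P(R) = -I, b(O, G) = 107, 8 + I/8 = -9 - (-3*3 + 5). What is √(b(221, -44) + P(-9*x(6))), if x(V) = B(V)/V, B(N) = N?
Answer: √211 ≈ 14.526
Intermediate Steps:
I = -104 (I = -64 + 8*(-9 - (-3*3 + 5)) = -64 + 8*(-9 - (-9 + 5)) = -64 + 8*(-9 - 1*(-4)) = -64 + 8*(-9 + 4) = -64 + 8*(-5) = -64 - 40 = -104)
x(V) = 1 (x(V) = V/V = 1)
P(R) = 104 (P(R) = -1*(-104) = 104)
√(b(221, -44) + P(-9*x(6))) = √(107 + 104) = √211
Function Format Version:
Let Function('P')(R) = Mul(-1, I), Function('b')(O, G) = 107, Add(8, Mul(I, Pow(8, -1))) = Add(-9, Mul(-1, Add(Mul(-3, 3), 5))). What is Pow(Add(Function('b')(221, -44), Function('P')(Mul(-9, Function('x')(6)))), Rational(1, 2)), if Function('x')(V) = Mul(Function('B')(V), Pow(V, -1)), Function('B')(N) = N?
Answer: Pow(211, Rational(1, 2)) ≈ 14.526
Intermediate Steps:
I = -104 (I = Add(-64, Mul(8, Add(-9, Mul(-1, Add(Mul(-3, 3), 5))))) = Add(-64, Mul(8, Add(-9, Mul(-1, Add(-9, 5))))) = Add(-64, Mul(8, Add(-9, Mul(-1, -4)))) = Add(-64, Mul(8, Add(-9, 4))) = Add(-64, Mul(8, -5)) = Add(-64, -40) = -104)
Function('x')(V) = 1 (Function('x')(V) = Mul(V, Pow(V, -1)) = 1)
Function('P')(R) = 104 (Function('P')(R) = Mul(-1, -104) = 104)
Pow(Add(Function('b')(221, -44), Function('P')(Mul(-9, Function('x')(6)))), Rational(1, 2)) = Pow(Add(107, 104), Rational(1, 2)) = Pow(211, Rational(1, 2))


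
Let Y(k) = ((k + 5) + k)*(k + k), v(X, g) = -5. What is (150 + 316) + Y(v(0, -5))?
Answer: 516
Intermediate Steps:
Y(k) = 2*k*(5 + 2*k) (Y(k) = ((5 + k) + k)*(2*k) = (5 + 2*k)*(2*k) = 2*k*(5 + 2*k))
(150 + 316) + Y(v(0, -5)) = (150 + 316) + 2*(-5)*(5 + 2*(-5)) = 466 + 2*(-5)*(5 - 10) = 466 + 2*(-5)*(-5) = 466 + 50 = 516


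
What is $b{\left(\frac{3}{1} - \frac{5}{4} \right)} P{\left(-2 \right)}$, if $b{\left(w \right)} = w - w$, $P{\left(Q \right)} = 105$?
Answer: $0$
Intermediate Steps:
$b{\left(w \right)} = 0$
$b{\left(\frac{3}{1} - \frac{5}{4} \right)} P{\left(-2 \right)} = 0 \cdot 105 = 0$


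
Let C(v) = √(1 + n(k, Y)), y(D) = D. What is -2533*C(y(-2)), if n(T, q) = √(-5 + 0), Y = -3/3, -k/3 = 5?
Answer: -2533*√(1 + I*√5) ≈ -3326.6 - 2156.4*I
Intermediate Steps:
k = -15 (k = -3*5 = -15)
Y = -1 (Y = -3*⅓ = -1)
n(T, q) = I*√5 (n(T, q) = √(-5) = I*√5)
C(v) = √(1 + I*√5)
-2533*C(y(-2)) = -2533*√(1 + I*√5)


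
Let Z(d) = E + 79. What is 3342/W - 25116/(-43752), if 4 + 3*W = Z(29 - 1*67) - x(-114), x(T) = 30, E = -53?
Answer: -9134513/7292 ≈ -1252.7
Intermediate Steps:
Z(d) = 26 (Z(d) = -53 + 79 = 26)
W = -8/3 (W = -4/3 + (26 - 1*30)/3 = -4/3 + (26 - 30)/3 = -4/3 + (⅓)*(-4) = -4/3 - 4/3 = -8/3 ≈ -2.6667)
3342/W - 25116/(-43752) = 3342/(-8/3) - 25116/(-43752) = 3342*(-3/8) - 25116*(-1/43752) = -5013/4 + 2093/3646 = -9134513/7292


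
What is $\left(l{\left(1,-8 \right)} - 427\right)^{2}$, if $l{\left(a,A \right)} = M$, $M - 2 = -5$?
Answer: $184900$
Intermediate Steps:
$M = -3$ ($M = 2 - 5 = -3$)
$l{\left(a,A \right)} = -3$
$\left(l{\left(1,-8 \right)} - 427\right)^{2} = \left(-3 - 427\right)^{2} = \left(-430\right)^{2} = 184900$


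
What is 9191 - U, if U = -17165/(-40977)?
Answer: 376602442/40977 ≈ 9190.6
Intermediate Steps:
U = 17165/40977 (U = -17165*(-1/40977) = 17165/40977 ≈ 0.41889)
9191 - U = 9191 - 1*17165/40977 = 9191 - 17165/40977 = 376602442/40977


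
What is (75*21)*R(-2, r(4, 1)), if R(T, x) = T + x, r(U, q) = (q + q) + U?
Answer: 6300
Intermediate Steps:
r(U, q) = U + 2*q (r(U, q) = 2*q + U = U + 2*q)
(75*21)*R(-2, r(4, 1)) = (75*21)*(-2 + (4 + 2*1)) = 1575*(-2 + (4 + 2)) = 1575*(-2 + 6) = 1575*4 = 6300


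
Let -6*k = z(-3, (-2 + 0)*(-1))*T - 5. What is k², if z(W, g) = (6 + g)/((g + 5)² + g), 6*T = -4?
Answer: 609961/842724 ≈ 0.72380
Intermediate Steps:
T = -⅔ (T = (⅙)*(-4) = -⅔ ≈ -0.66667)
z(W, g) = (6 + g)/(g + (5 + g)²) (z(W, g) = (6 + g)/((5 + g)² + g) = (6 + g)/(g + (5 + g)²))
k = 781/918 (k = -(((6 + (-2 + 0)*(-1))/((-2 + 0)*(-1) + (5 + (-2 + 0)*(-1))²))*(-⅔) - 5)/6 = -(((6 - 2*(-1))/(-2*(-1) + (5 - 2*(-1))²))*(-⅔) - 5)/6 = -(((6 + 2)/(2 + (5 + 2)²))*(-⅔) - 5)/6 = -((8/(2 + 7²))*(-⅔) - 5)/6 = -((8/(2 + 49))*(-⅔) - 5)/6 = -((8/51)*(-⅔) - 5)/6 = -(-16/153 - 5)/6 = -⅙*(-781/153) = 781/918 ≈ 0.85076)
k² = (781/918)² = 609961/842724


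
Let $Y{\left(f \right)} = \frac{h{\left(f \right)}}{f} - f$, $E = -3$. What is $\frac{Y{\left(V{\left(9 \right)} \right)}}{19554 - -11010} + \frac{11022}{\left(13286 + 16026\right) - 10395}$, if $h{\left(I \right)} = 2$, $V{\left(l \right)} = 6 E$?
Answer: $\frac{3034933309}{5203612692} \approx 0.58324$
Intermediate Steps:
$V{\left(l \right)} = -18$ ($V{\left(l \right)} = 6 \left(-3\right) = -18$)
$Y{\left(f \right)} = - f + \frac{2}{f}$ ($Y{\left(f \right)} = \frac{2}{f} - f = - f + \frac{2}{f}$)
$\frac{Y{\left(V{\left(9 \right)} \right)}}{19554 - -11010} + \frac{11022}{\left(13286 + 16026\right) - 10395} = \frac{\left(-1\right) \left(-18\right) + \frac{2}{-18}}{19554 - -11010} + \frac{11022}{\left(13286 + 16026\right) - 10395} = \frac{18 + 2 \left(- \frac{1}{18}\right)}{19554 + 11010} + \frac{11022}{29312 - 10395} = \frac{18 - \frac{1}{9}}{30564} + \frac{11022}{18917} = \frac{161}{9} \cdot \frac{1}{30564} + 11022 \cdot \frac{1}{18917} = \frac{161}{275076} + \frac{11022}{18917} = \frac{3034933309}{5203612692}$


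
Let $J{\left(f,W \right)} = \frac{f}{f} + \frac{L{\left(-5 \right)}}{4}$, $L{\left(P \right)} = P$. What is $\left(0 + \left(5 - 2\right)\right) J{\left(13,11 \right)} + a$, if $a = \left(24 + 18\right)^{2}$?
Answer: $\frac{7053}{4} \approx 1763.3$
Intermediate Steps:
$J{\left(f,W \right)} = - \frac{1}{4}$ ($J{\left(f,W \right)} = \frac{f}{f} - \frac{5}{4} = 1 - \frac{5}{4} = - \frac{1}{4}$)
$a = 1764$ ($a = 42^{2} = 1764$)
$\left(0 + \left(5 - 2\right)\right) J{\left(13,11 \right)} + a = \left(0 + \left(5 - 2\right)\right) \left(- \frac{1}{4}\right) + 1764 = \left(0 + 3\right) \left(- \frac{1}{4}\right) + 1764 = 3 \left(- \frac{1}{4}\right) + 1764 = - \frac{3}{4} + 1764 = \frac{7053}{4}$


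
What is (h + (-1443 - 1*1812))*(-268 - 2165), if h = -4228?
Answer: 18206139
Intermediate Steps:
(h + (-1443 - 1*1812))*(-268 - 2165) = (-4228 + (-1443 - 1*1812))*(-268 - 2165) = (-4228 + (-1443 - 1812))*(-2433) = (-4228 - 3255)*(-2433) = -7483*(-2433) = 18206139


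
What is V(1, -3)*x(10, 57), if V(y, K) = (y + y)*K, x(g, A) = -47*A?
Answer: 16074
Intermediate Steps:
V(y, K) = 2*K*y (V(y, K) = (2*y)*K = 2*K*y)
V(1, -3)*x(10, 57) = (2*(-3)*1)*(-47*57) = -6*(-2679) = 16074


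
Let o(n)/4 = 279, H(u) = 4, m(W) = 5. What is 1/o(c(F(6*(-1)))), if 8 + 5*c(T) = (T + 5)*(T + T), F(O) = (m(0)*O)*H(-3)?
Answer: 1/1116 ≈ 0.00089606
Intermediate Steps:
F(O) = 20*O (F(O) = (5*O)*4 = 20*O)
c(T) = -8/5 + 2*T*(5 + T)/5 (c(T) = -8/5 + ((T + 5)*(T + T))/5 = -8/5 + ((5 + T)*(2*T))/5 = -8/5 + (2*T*(5 + T))/5 = -8/5 + 2*T*(5 + T)/5)
o(n) = 1116 (o(n) = 4*279 = 1116)
1/o(c(F(6*(-1)))) = 1/1116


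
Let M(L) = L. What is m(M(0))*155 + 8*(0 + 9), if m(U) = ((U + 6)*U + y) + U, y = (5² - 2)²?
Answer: 82067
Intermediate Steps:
y = 529 (y = (25 - 2)² = 23² = 529)
m(U) = 529 + U + U*(6 + U) (m(U) = ((U + 6)*U + 529) + U = ((6 + U)*U + 529) + U = (U*(6 + U) + 529) + U = (529 + U*(6 + U)) + U = 529 + U + U*(6 + U))
m(M(0))*155 + 8*(0 + 9) = (529 + 0² + 7*0)*155 + 8*(0 + 9) = (529 + 0 + 0)*155 + 8*9 = 529*155 + 72 = 81995 + 72 = 82067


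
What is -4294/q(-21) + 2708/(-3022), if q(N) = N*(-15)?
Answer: -6914744/475965 ≈ -14.528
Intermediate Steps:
q(N) = -15*N
-4294/q(-21) + 2708/(-3022) = -4294/((-15*(-21))) + 2708/(-3022) = -4294/315 + 2708*(-1/3022) = -4294*1/315 - 1354/1511 = -4294/315 - 1354/1511 = -6914744/475965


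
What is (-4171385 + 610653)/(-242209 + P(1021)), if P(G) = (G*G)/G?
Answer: 890183/60297 ≈ 14.763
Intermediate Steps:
P(G) = G (P(G) = G²/G = G)
(-4171385 + 610653)/(-242209 + P(1021)) = (-4171385 + 610653)/(-242209 + 1021) = -3560732/(-241188) = -3560732*(-1/241188) = 890183/60297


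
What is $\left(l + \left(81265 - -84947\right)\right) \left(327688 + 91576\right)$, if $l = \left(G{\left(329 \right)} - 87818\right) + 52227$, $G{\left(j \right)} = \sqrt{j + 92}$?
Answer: $54764682944 + 419264 \sqrt{421} \approx 5.4773 \cdot 10^{10}$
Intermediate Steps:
$G{\left(j \right)} = \sqrt{92 + j}$
$l = -35591 + \sqrt{421}$ ($l = \left(\sqrt{92 + 329} - 87818\right) + 52227 = \left(\sqrt{421} - 87818\right) + 52227 = \left(-87818 + \sqrt{421}\right) + 52227 = -35591 + \sqrt{421} \approx -35571.0$)
$\left(l + \left(81265 - -84947\right)\right) \left(327688 + 91576\right) = \left(\left(-35591 + \sqrt{421}\right) + \left(81265 - -84947\right)\right) \left(327688 + 91576\right) = \left(\left(-35591 + \sqrt{421}\right) + \left(81265 + 84947\right)\right) 419264 = \left(\left(-35591 + \sqrt{421}\right) + 166212\right) 419264 = \left(130621 + \sqrt{421}\right) 419264 = 54764682944 + 419264 \sqrt{421}$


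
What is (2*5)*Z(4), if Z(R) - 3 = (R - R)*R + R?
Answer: 70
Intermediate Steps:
Z(R) = 3 + R (Z(R) = 3 + ((R - R)*R + R) = 3 + (0*R + R) = 3 + (0 + R) = 3 + R)
(2*5)*Z(4) = (2*5)*(3 + 4) = 10*7 = 70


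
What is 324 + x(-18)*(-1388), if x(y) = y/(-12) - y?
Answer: -26742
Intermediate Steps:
x(y) = -13*y/12 (x(y) = y*(-1/12) - y = -y/12 - y = -13*y/12)
324 + x(-18)*(-1388) = 324 - 13/12*(-18)*(-1388) = 324 + (39/2)*(-1388) = 324 - 27066 = -26742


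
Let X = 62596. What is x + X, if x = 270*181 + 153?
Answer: 111619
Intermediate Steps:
x = 49023 (x = 48870 + 153 = 49023)
x + X = 49023 + 62596 = 111619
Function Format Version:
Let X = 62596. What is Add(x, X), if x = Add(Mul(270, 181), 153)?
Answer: 111619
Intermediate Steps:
x = 49023 (x = Add(48870, 153) = 49023)
Add(x, X) = Add(49023, 62596) = 111619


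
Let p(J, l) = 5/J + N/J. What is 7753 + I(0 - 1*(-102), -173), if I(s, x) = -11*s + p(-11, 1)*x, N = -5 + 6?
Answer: 73979/11 ≈ 6725.4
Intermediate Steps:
N = 1
p(J, l) = 6/J (p(J, l) = 5/J + 1/J = 6/J)
I(s, x) = -11*s - 6*x/11 (I(s, x) = -11*s + (6/(-11))*x = -11*s + (6*(-1/11))*x = -11*s - 6*x/11)
7753 + I(0 - 1*(-102), -173) = 7753 + (-11*(0 - 1*(-102)) - 6/11*(-173)) = 7753 + (-11*(0 + 102) + 1038/11) = 7753 + (-11*102 + 1038/11) = 7753 + (-1122 + 1038/11) = 7753 - 11304/11 = 73979/11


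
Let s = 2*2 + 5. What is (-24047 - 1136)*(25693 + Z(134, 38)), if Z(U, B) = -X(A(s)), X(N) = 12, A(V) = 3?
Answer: -646724623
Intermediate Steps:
s = 9 (s = 4 + 5 = 9)
Z(U, B) = -12 (Z(U, B) = -1*12 = -12)
(-24047 - 1136)*(25693 + Z(134, 38)) = (-24047 - 1136)*(25693 - 12) = -25183*25681 = -646724623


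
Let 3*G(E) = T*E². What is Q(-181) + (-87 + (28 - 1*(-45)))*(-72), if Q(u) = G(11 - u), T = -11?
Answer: -134160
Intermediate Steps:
G(E) = -11*E²/3 (G(E) = (-11*E²)/3 = -11*E²/3)
Q(u) = -11*(11 - u)²/3
Q(-181) + (-87 + (28 - 1*(-45)))*(-72) = -11*(-11 - 181)²/3 + (-87 + (28 - 1*(-45)))*(-72) = -11/3*(-192)² + (-87 + (28 + 45))*(-72) = -11/3*36864 + (-87 + 73)*(-72) = -135168 - 14*(-72) = -135168 + 1008 = -134160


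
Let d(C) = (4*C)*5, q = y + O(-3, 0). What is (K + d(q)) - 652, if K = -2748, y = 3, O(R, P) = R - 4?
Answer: -3480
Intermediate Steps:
O(R, P) = -4 + R
q = -4 (q = 3 + (-4 - 3) = 3 - 7 = -4)
d(C) = 20*C
(K + d(q)) - 652 = (-2748 + 20*(-4)) - 652 = (-2748 - 80) - 652 = -2828 - 652 = -3480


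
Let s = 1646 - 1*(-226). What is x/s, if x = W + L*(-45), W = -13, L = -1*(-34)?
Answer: -1543/1872 ≈ -0.82425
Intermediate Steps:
s = 1872 (s = 1646 + 226 = 1872)
L = 34
x = -1543 (x = -13 + 34*(-45) = -13 - 1530 = -1543)
x/s = -1543/1872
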